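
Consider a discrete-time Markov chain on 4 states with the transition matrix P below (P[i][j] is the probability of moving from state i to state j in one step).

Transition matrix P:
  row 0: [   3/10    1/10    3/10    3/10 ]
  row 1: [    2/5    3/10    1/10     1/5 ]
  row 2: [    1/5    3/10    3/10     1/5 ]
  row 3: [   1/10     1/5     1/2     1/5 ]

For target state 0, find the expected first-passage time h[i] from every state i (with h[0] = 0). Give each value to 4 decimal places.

First-step conditioning: h[0] = 0; for i ≠ 0, h[i] = 1 + Σ_k P[i][k]·h[k].
  h[1] = 1 + 3/10·h[1] + 1/10·h[2] + 1/5·h[3]
  h[2] = 1 + 3/10·h[1] + 3/10·h[2] + 1/5·h[3]
  h[3] = 1 + 1/5·h[1] + 1/2·h[2] + 1/5·h[3]
Solving the 3×3 linear system over states ≠ 0 gives exactly h = [0, 200/59, 250/59, 280/59] (h[0] = 0 is the target).

h = [0.0000, 3.3898, 4.2373, 4.7458]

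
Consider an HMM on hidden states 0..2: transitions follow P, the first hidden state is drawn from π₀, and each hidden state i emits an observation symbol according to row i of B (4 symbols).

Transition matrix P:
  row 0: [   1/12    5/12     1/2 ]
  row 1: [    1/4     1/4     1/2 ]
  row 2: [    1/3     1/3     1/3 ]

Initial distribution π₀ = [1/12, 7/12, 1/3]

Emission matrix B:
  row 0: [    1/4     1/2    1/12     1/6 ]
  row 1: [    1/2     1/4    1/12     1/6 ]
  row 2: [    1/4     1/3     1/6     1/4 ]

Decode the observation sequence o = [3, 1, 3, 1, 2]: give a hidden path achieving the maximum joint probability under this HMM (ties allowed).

t=0: δ = [1.389e-02, 9.722e-02, 8.333e-02]  (obs o_0=3)
t=1: δ = [1.389e-02, 6.944e-03, 1.620e-02]  ψ = [2, 2, 1]  (obs o_1=1)
t=2: δ = [9.002e-04, 9.645e-04, 1.736e-03]  ψ = [2, 0, 0]  (obs o_2=3)
t=3: δ = [2.894e-04, 1.447e-04, 1.929e-04]  ψ = [2, 2, 2]  (obs o_3=1)
t=4: δ = [5.358e-06, 1.005e-05, 2.411e-05]  ψ = [2, 0, 0]  (obs o_4=2)
backtrack: best end state = 2; path = [2, 0, 2, 0, 2]

path = [2, 0, 2, 0, 2]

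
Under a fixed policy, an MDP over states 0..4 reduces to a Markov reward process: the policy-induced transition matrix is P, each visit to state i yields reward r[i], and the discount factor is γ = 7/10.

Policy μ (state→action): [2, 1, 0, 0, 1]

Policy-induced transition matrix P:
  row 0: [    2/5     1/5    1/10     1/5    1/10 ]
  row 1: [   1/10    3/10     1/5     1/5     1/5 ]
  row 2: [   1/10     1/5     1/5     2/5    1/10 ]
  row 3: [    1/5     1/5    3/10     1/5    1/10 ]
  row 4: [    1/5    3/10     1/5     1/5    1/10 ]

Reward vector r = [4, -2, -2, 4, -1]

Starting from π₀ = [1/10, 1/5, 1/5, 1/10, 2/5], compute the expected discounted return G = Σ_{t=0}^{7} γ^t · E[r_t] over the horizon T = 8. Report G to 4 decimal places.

G = 1.0940

t=0: π = [0.1000, 0.2000, 0.2000, 0.1000, 0.4000], E[r] = -0.4000, γ^t·E[r] = -0.400000, running G = -0.400000
t=1: π = [0.1800, 0.2600, 0.2000, 0.2400, 0.1200], E[r] = 0.6400, γ^t·E[r] = 0.448000, running G = 0.048000
t=2: π = [0.1900, 0.2380, 0.2060, 0.2400, 0.1260], E[r] = 0.7060, γ^t·E[r] = 0.345940, running G = 0.393940
t=3: π = [0.1936, 0.2364, 0.2050, 0.2412, 0.1238], E[r] = 0.7326, γ^t·E[r] = 0.251282, running G = 0.645222
t=4: π = [0.1946, 0.2360, 0.2048, 0.2410, 0.1236], E[r] = 0.7371, γ^t·E[r] = 0.176983, running G = 0.822204
t=5: π = [0.1948, 0.2360, 0.2046, 0.2410, 0.1236], E[r] = 0.7383, γ^t·E[r] = 0.124093, running G = 0.946297
t=6: π = [0.1949, 0.2360, 0.2046, 0.2409, 0.1236], E[r] = 0.7386, γ^t·E[r] = 0.086896, running G = 1.033194
t=7: π = [0.1949, 0.2360, 0.2046, 0.2409, 0.1236], E[r] = 0.7387, γ^t·E[r] = 0.060833, running G = 1.094027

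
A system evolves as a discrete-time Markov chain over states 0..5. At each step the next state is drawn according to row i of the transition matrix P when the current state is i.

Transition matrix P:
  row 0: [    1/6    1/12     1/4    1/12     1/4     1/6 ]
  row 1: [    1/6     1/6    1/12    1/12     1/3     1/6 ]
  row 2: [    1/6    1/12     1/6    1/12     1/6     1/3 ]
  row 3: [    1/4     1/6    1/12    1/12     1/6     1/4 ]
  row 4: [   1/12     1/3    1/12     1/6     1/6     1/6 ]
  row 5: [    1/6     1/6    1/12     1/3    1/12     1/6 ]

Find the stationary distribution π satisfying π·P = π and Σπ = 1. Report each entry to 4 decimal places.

π = [0.1630, 0.1752, 0.1206, 0.1492, 0.1928, 0.1992]

Balance equations π_j = Σ_i π_i·P[i][j]:
  π_0 = 1/6·π_0 + 1/6·π_1 + 1/6·π_2 + 1/4·π_3 + 1/12·π_4 + 1/6·π_5
  π_1 = 1/12·π_0 + 1/6·π_1 + 1/12·π_2 + 1/6·π_3 + 1/3·π_4 + 1/6·π_5
  π_2 = 1/4·π_0 + 1/12·π_1 + 1/6·π_2 + 1/12·π_3 + 1/12·π_4 + 1/12·π_5
  π_3 = 1/12·π_0 + 1/12·π_1 + 1/12·π_2 + 1/12·π_3 + 1/6·π_4 + 1/3·π_5
  π_4 = 1/4·π_0 + 1/3·π_1 + 1/6·π_2 + 1/6·π_3 + 1/6·π_4 + 1/12·π_5
  normalize: π_0 + π_1 + π_2 + π_3 + π_4 + π_5 = 1
Solving the linear system gives exactly π = [14231/87291, 45874/261873, 10523/87291, 13024/87291, 16834/87291, 52163/261873].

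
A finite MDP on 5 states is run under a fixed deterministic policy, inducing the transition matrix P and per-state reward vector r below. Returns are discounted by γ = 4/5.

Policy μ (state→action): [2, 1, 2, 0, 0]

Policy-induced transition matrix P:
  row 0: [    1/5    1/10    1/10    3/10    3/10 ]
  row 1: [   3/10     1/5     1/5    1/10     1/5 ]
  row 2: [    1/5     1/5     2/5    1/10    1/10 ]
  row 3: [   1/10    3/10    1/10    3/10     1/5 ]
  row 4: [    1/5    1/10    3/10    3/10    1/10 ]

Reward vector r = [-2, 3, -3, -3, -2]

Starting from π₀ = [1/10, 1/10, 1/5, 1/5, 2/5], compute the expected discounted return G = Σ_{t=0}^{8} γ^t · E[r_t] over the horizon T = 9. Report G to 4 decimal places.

t=0: π = [0.1000, 0.1000, 0.2000, 0.2000, 0.4000], E[r] = -1.9000, γ^t·E[r] = -1.900000, running G = -1.900000
t=1: π = [0.1900, 0.1700, 0.2500, 0.2400, 0.1500], E[r] = -1.6400, γ^t·E[r] = -1.312000, running G = -3.212000
t=2: π = [0.1930, 0.1900, 0.2220, 0.2160, 0.1790], E[r] = -1.4880, γ^t·E[r] = -0.952320, running G = -4.164320
t=3: π = [0.1974, 0.1844, 0.2214, 0.2176, 0.1792], E[r] = -1.5170, γ^t·E[r] = -0.776704, running G = -4.941024
t=4: π = [0.1967, 0.1841, 0.2207, 0.2188, 0.1797], E[r] = -1.5190, γ^t·E[r] = -0.622199, running G = -5.563223
t=5: π = [0.1965, 0.1842, 0.2206, 0.2190, 0.1796], E[r] = -1.5184, γ^t·E[r] = -0.497535, running G = -6.060758
t=6: π = [0.1965, 0.1843, 0.2205, 0.2190, 0.1796], E[r] = -1.5181, γ^t·E[r] = -0.397965, running G = -6.458722
t=7: π = [0.1965, 0.1843, 0.2205, 0.2190, 0.1796], E[r] = -1.5181, γ^t·E[r] = -0.318370, running G = -6.777093
t=8: π = [0.1965, 0.1843, 0.2205, 0.2190, 0.1796], E[r] = -1.5181, γ^t·E[r] = -0.254697, running G = -7.031789

G = -7.0318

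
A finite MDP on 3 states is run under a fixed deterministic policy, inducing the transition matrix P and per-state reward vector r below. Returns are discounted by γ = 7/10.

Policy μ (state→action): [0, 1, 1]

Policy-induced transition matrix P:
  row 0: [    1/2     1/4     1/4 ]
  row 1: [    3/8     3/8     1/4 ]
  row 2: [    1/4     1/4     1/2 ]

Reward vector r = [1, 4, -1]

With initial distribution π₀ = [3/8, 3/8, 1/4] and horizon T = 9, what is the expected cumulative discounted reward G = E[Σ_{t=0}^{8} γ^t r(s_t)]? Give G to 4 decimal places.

G = 4.3037

t=0: π = [0.3750, 0.3750, 0.2500], E[r] = 1.6250, γ^t·E[r] = 1.625000, running G = 1.625000
t=1: π = [0.3906, 0.2969, 0.3125], E[r] = 1.2656, γ^t·E[r] = 0.885938, running G = 2.510938
t=2: π = [0.3848, 0.2871, 0.3281], E[r] = 1.2051, γ^t·E[r] = 0.590488, running G = 3.101426
t=3: π = [0.3821, 0.2859, 0.3320], E[r] = 1.1936, γ^t·E[r] = 0.409406, running G = 3.510832
t=4: π = [0.3813, 0.2857, 0.3330], E[r] = 1.1912, γ^t·E[r] = 0.286005, running G = 3.796837
t=5: π = [0.3810, 0.2857, 0.3333], E[r] = 1.1906, γ^t·E[r] = 0.200112, running G = 3.996949
t=6: π = [0.3810, 0.2857, 0.3333], E[r] = 1.1905, γ^t·E[r] = 0.140063, running G = 4.137012
t=7: π = [0.3810, 0.2857, 0.3333], E[r] = 1.1905, γ^t·E[r] = 0.098042, running G = 4.235054
t=8: π = [0.3810, 0.2857, 0.3333], E[r] = 1.1905, γ^t·E[r] = 0.068629, running G = 4.303683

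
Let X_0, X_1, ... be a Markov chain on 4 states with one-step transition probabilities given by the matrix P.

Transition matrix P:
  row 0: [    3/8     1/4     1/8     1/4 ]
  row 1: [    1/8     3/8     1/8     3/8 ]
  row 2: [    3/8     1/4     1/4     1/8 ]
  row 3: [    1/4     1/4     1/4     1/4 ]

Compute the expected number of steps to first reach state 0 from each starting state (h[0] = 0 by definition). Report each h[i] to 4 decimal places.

h = [0.0000, 4.8148, 3.6296, 4.1481]

First-step conditioning: h[0] = 0; for i ≠ 0, h[i] = 1 + Σ_k P[i][k]·h[k].
  h[1] = 1 + 3/8·h[1] + 1/8·h[2] + 3/8·h[3]
  h[2] = 1 + 1/4·h[1] + 1/4·h[2] + 1/8·h[3]
  h[3] = 1 + 1/4·h[1] + 1/4·h[2] + 1/4·h[3]
Solving the 3×3 linear system over states ≠ 0 gives exactly h = [0, 130/27, 98/27, 112/27] (h[0] = 0 is the target).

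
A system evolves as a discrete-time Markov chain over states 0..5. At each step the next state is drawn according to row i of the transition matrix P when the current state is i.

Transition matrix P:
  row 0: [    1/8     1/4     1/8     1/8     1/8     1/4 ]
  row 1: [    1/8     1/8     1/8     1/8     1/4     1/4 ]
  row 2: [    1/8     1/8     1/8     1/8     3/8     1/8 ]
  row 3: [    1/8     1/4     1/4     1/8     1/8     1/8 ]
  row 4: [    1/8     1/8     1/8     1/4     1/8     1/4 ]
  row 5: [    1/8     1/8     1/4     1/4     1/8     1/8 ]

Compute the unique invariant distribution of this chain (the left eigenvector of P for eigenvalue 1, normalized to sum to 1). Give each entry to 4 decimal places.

π = [0.1250, 0.1621, 0.1695, 0.1715, 0.1876, 0.1843]

Balance equations π_j = Σ_i π_i·P[i][j]:
  π_0 = 1/8·π_0 + 1/8·π_1 + 1/8·π_2 + 1/8·π_3 + 1/8·π_4 + 1/8·π_5
  π_1 = 1/4·π_0 + 1/8·π_1 + 1/8·π_2 + 1/4·π_3 + 1/8·π_4 + 1/8·π_5
  π_2 = 1/8·π_0 + 1/8·π_1 + 1/8·π_2 + 1/4·π_3 + 1/8·π_4 + 1/4·π_5
  π_3 = 1/8·π_0 + 1/8·π_1 + 1/8·π_2 + 1/8·π_3 + 1/4·π_4 + 1/4·π_5
  π_4 = 1/8·π_0 + 1/4·π_1 + 3/8·π_2 + 1/8·π_3 + 1/8·π_4 + 1/8·π_5
  normalize: π_0 + π_1 + π_2 + π_3 + π_4 + π_5 = 1
Solving the linear system gives exactly π = [1/8, 874/5393, 914/5393, 7399/43144, 8095/43144, 7953/43144].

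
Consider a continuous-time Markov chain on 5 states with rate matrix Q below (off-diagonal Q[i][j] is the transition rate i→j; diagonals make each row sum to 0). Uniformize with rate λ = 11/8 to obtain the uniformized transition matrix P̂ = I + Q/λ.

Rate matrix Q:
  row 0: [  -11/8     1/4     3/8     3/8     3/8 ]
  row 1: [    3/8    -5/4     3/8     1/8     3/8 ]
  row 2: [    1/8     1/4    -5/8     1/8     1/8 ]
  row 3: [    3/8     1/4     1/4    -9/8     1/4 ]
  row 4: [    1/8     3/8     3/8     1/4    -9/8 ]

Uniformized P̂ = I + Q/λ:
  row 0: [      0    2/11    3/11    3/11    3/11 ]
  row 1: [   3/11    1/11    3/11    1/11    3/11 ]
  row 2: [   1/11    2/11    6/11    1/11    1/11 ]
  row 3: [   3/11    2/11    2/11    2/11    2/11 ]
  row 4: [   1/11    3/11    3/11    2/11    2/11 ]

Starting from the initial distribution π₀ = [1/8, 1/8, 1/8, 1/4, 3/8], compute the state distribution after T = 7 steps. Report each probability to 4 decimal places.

π = [0.1378, 0.1815, 0.3568, 0.1454, 0.1784]

t=0: π = [0.1250, 0.1250, 0.1250, 0.2500, 0.3750]
t=1: π = [0.1477, 0.2045, 0.2841, 0.1705, 0.1932]
t=2: π = [0.1457, 0.1808, 0.3347, 0.1508, 0.1880]
t=3: π = [0.1380, 0.1825, 0.3503, 0.1482, 0.1811]
t=4: π = [0.1385, 0.1817, 0.3548, 0.1459, 0.1791]
t=5: π = [0.1379, 0.1816, 0.3562, 0.1456, 0.1787]
t=6: π = [0.1379, 0.1816, 0.3566, 0.1455, 0.1785]
t=7: π = [0.1378, 0.1815, 0.3568, 0.1454, 0.1784]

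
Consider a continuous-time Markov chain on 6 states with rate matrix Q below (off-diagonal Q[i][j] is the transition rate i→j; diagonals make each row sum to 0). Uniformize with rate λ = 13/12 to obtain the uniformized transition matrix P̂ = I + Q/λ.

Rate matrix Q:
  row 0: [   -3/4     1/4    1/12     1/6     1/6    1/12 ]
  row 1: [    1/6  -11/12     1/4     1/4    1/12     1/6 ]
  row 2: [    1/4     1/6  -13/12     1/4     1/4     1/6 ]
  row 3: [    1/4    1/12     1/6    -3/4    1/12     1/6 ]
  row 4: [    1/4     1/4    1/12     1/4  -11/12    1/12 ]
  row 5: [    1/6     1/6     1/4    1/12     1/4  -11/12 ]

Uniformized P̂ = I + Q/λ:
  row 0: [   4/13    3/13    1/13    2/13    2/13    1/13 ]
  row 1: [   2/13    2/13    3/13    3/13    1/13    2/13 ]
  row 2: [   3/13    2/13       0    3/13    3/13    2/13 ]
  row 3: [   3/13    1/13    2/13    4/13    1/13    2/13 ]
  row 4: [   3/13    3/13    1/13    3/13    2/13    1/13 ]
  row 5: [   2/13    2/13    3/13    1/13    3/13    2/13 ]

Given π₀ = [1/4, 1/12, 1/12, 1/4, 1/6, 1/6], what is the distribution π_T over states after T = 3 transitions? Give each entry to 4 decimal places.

t=0: π = [0.2500, 0.0833, 0.0833, 0.2500, 0.1667, 0.1667]
t=1: π = [0.2308, 0.1667, 0.1282, 0.2051, 0.1474, 0.1218]
t=2: π = [0.2263, 0.1672, 0.1272, 0.2101, 0.1445, 0.1248]
t=3: π = [0.2257, 0.1662, 0.1282, 0.2103, 0.1442, 0.1253]

π = [0.2257, 0.1662, 0.1282, 0.2103, 0.1442, 0.1253]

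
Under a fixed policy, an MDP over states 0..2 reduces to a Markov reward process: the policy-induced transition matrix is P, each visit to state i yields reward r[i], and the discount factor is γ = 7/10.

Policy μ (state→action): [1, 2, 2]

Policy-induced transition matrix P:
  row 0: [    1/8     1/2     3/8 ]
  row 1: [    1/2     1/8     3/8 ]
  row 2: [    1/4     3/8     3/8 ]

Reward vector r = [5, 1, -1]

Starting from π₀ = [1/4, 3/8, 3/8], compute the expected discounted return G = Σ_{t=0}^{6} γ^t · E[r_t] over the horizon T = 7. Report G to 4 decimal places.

t=0: π = [0.2500, 0.3750, 0.3750], E[r] = 1.2500, γ^t·E[r] = 1.250000, running G = 1.250000
t=1: π = [0.3125, 0.3125, 0.3750], E[r] = 1.5000, γ^t·E[r] = 1.050000, running G = 2.300000
t=2: π = [0.2891, 0.3359, 0.3750], E[r] = 1.4063, γ^t·E[r] = 0.689063, running G = 2.989063
t=3: π = [0.2979, 0.3271, 0.3750], E[r] = 1.4414, γ^t·E[r] = 0.494402, running G = 3.483465
t=4: π = [0.2946, 0.3304, 0.3750], E[r] = 1.4282, γ^t·E[r] = 0.342916, running G = 3.826381
t=5: π = [0.2958, 0.3292, 0.3750], E[r] = 1.4332, γ^t·E[r] = 0.240872, running G = 4.067253
t=6: π = [0.2953, 0.3297, 0.3750], E[r] = 1.4313, γ^t·E[r] = 0.168392, running G = 4.235646

G = 4.2356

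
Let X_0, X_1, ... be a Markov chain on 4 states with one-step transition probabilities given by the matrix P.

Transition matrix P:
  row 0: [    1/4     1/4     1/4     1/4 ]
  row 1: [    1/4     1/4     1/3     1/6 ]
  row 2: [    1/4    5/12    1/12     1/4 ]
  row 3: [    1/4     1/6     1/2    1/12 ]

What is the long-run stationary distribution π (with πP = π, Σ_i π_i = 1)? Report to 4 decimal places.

Balance equations π_j = Σ_i π_i·P[i][j]:
  π_0 = 1/4·π_0 + 1/4·π_1 + 1/4·π_2 + 1/4·π_3
  π_1 = 1/4·π_0 + 1/4·π_1 + 5/12·π_2 + 1/6·π_3
  π_2 = 1/4·π_0 + 1/3·π_1 + 1/12·π_2 + 1/2·π_3
  normalize: π_0 + π_1 + π_2 + π_3 = 1
Solving the linear system gives exactly π = [1/4, 54/193, 213/772, 75/386].

π = [0.2500, 0.2798, 0.2759, 0.1943]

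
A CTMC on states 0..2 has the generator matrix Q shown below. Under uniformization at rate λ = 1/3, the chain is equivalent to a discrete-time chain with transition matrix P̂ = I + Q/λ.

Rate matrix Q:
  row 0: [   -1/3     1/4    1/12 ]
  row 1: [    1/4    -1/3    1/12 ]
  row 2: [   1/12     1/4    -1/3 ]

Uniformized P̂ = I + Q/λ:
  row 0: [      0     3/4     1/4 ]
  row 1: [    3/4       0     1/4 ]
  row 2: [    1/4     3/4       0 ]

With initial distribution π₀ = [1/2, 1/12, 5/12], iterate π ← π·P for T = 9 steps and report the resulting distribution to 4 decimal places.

π = [0.3455, 0.4545, 0.2000]

t=0: π = [0.5000, 0.0833, 0.4167]
t=1: π = [0.1667, 0.6875, 0.1458]
t=2: π = [0.5521, 0.2344, 0.2135]
t=3: π = [0.2292, 0.5742, 0.1966]
t=4: π = [0.4798, 0.3193, 0.2008]
t=5: π = [0.2897, 0.5105, 0.1998]
t=6: π = [0.4328, 0.3671, 0.2001]
t=7: π = [0.3254, 0.4747, 0.2000]
t=8: π = [0.4060, 0.3940, 0.2000]
t=9: π = [0.3455, 0.4545, 0.2000]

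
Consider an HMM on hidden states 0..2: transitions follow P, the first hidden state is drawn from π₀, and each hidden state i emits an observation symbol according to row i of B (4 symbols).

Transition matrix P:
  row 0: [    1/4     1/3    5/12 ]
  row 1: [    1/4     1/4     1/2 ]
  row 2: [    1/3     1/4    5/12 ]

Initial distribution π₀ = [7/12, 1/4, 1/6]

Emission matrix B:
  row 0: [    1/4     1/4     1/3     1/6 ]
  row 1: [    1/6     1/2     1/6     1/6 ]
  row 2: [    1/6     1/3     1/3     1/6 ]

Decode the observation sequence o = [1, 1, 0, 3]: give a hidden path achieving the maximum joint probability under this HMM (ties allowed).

t=0: δ = [1.458e-01, 1.250e-01, 5.556e-02]  (obs o_0=1)
t=1: δ = [9.115e-03, 2.431e-02, 2.083e-02]  ψ = [0, 0, 1]  (obs o_1=1)
t=2: δ = [1.736e-03, 1.013e-03, 2.025e-03]  ψ = [2, 1, 1]  (obs o_2=0)
t=3: δ = [1.125e-04, 9.645e-05, 1.407e-04]  ψ = [2, 0, 2]  (obs o_3=3)
backtrack: best end state = 2; path = [0, 1, 2, 2]

path = [0, 1, 2, 2]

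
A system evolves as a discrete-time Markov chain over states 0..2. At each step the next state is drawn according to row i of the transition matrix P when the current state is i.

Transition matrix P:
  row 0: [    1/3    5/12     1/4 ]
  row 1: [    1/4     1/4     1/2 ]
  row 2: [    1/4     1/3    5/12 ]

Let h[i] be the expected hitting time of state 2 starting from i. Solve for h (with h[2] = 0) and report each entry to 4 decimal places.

First-step conditioning: h[2] = 0; for i ≠ 2, h[i] = 1 + Σ_k P[i][k]·h[k].
  h[0] = 1 + 1/3·h[0] + 5/12·h[1]
  h[1] = 1 + 1/4·h[0] + 1/4·h[1]
Solving the 2×2 linear system over states ≠ 2 gives exactly h = [56/19, 44/19, 0] (h[2] = 0 is the target).

h = [2.9474, 2.3158, 0.0000]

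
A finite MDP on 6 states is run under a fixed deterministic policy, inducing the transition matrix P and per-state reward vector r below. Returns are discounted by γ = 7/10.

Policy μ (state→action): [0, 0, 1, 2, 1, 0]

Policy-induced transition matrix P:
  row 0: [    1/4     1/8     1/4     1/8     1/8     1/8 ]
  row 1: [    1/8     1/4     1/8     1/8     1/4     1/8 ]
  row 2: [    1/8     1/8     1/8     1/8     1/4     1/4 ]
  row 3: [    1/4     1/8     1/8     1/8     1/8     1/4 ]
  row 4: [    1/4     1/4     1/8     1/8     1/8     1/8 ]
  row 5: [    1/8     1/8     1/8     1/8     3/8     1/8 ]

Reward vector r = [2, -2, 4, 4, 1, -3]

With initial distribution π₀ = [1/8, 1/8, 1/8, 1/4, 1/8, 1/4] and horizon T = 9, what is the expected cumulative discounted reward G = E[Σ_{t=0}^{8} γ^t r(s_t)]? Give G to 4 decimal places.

t=0: π = [0.1250, 0.1250, 0.1250, 0.2500, 0.1250, 0.2500], E[r] = 0.8750, γ^t·E[r] = 0.875000, running G = 0.875000
t=1: π = [0.1875, 0.1563, 0.1406, 0.1250, 0.2188, 0.1719], E[r] = 0.8281, γ^t·E[r] = 0.579688, running G = 1.454688
t=2: π = [0.1914, 0.1719, 0.1484, 0.1250, 0.2051, 0.1582], E[r] = 0.8633, γ^t·E[r] = 0.423008, running G = 1.877695
t=3: π = [0.1902, 0.1721, 0.1489, 0.1250, 0.2046, 0.1592], E[r] = 0.8589, γ^t·E[r] = 0.294598, running G = 2.172293
t=4: π = [0.1900, 0.1721, 0.1488, 0.1250, 0.2049, 0.1592], E[r] = 0.8581, γ^t·E[r] = 0.206021, running G = 2.378314
t=5: π = [0.1900, 0.1721, 0.1487, 0.1250, 0.2049, 0.1592], E[r] = 0.8580, γ^t·E[r] = 0.144197, running G = 2.522512
t=6: π = [0.1900, 0.1721, 0.1487, 0.1250, 0.2049, 0.1592], E[r] = 0.8580, γ^t·E[r] = 0.100939, running G = 2.623451
t=7: π = [0.1900, 0.1721, 0.1487, 0.1250, 0.2049, 0.1592], E[r] = 0.8580, γ^t·E[r] = 0.070657, running G = 2.694108
t=8: π = [0.1900, 0.1721, 0.1487, 0.1250, 0.2049, 0.1592], E[r] = 0.8580, γ^t·E[r] = 0.049460, running G = 2.743568

G = 2.7436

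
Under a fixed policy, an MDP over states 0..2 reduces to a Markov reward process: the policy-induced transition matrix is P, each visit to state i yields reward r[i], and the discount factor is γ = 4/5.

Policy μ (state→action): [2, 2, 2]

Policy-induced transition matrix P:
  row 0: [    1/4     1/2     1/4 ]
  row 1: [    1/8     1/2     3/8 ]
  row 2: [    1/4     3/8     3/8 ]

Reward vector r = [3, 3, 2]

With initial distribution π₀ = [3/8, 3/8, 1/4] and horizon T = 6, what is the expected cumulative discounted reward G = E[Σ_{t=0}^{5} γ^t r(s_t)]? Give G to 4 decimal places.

G = 9.8931

t=0: π = [0.3750, 0.3750, 0.2500], E[r] = 2.7500, γ^t·E[r] = 2.750000, running G = 2.750000
t=1: π = [0.2031, 0.4688, 0.3281], E[r] = 2.6719, γ^t·E[r] = 2.137500, running G = 4.887500
t=2: π = [0.1914, 0.4590, 0.3496], E[r] = 2.6504, γ^t·E[r] = 1.696250, running G = 6.583750
t=3: π = [0.1926, 0.4563, 0.3511], E[r] = 2.6489, γ^t·E[r] = 1.356250, running G = 7.940000
t=4: π = [0.1930, 0.4561, 0.3509], E[r] = 2.6491, γ^t·E[r] = 1.085063, running G = 9.025063
t=5: π = [0.1930, 0.4561, 0.3509], E[r] = 2.6491, γ^t·E[r] = 0.868064, running G = 9.893126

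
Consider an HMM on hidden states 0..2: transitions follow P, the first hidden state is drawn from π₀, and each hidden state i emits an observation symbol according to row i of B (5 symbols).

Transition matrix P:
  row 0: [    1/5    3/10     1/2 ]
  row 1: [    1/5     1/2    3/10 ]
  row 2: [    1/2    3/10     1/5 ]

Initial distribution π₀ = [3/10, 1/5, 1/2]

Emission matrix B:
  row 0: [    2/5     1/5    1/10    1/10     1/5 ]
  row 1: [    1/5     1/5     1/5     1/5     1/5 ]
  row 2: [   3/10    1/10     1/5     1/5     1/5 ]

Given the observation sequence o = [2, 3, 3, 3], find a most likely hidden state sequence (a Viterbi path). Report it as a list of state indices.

path = [2, 1, 1, 1]

t=0: δ = [3.000e-02, 4.000e-02, 1.000e-01]  (obs o_0=2)
t=1: δ = [5.000e-03, 6.000e-03, 4.000e-03]  ψ = [2, 2, 2]  (obs o_1=3)
t=2: δ = [2.000e-04, 6.000e-04, 5.000e-04]  ψ = [2, 1, 0]  (obs o_2=3)
t=3: δ = [2.500e-05, 6.000e-05, 3.600e-05]  ψ = [2, 1, 1]  (obs o_3=3)
backtrack: best end state = 1; path = [2, 1, 1, 1]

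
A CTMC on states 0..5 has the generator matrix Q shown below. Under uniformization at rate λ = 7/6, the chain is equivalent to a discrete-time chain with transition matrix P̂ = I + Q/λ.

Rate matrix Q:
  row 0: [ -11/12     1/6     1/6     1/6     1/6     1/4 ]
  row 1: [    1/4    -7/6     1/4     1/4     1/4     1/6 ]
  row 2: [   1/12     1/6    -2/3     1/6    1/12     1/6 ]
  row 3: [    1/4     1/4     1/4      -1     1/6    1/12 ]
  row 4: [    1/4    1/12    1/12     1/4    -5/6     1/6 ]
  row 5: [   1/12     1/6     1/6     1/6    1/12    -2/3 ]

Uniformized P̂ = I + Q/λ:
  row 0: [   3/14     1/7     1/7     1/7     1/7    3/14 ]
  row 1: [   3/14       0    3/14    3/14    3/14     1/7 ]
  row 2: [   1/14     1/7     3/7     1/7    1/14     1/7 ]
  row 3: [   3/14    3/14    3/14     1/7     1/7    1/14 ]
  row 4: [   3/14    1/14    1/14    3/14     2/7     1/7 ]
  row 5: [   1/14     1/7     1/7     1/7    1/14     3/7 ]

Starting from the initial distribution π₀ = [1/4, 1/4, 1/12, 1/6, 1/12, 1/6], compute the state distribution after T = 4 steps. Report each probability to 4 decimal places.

t=0: π = [0.2500, 0.2500, 0.0833, 0.1667, 0.0833, 0.1667]
t=1: π = [0.1786, 0.1131, 0.1905, 0.1667, 0.1548, 0.1964]
t=2: π = [0.1590, 0.1276, 0.2062, 0.1620, 0.1454, 0.1998]
t=3: π = [0.1563, 0.1258, 0.2121, 0.1624, 0.1437, 0.1997]
t=4: π = [0.1555, 0.1262, 0.2138, 0.1621, 0.1430, 0.1995]

π = [0.1555, 0.1262, 0.2138, 0.1621, 0.1430, 0.1995]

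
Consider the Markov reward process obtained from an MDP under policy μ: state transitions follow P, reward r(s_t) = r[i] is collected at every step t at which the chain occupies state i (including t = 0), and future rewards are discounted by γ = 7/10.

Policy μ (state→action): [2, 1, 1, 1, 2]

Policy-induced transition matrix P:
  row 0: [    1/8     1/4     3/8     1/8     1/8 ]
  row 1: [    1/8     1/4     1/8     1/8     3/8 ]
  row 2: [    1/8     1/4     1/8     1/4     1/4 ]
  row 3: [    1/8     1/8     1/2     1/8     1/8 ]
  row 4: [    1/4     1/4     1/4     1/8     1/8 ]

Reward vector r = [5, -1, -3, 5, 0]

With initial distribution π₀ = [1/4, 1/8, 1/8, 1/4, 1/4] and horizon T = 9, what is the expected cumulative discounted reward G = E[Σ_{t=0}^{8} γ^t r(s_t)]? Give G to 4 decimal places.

G = 3.0924

t=0: π = [0.2500, 0.1250, 0.1250, 0.2500, 0.2500], E[r] = 2.0000, γ^t·E[r] = 2.000000, running G = 2.000000
t=1: π = [0.1563, 0.2188, 0.3125, 0.1406, 0.1719], E[r] = 0.3281, γ^t·E[r] = 0.229688, running G = 2.229688
t=2: π = [0.1465, 0.2324, 0.2383, 0.1641, 0.2188], E[r] = 0.6055, γ^t·E[r] = 0.296680, running G = 2.526367
t=3: π = [0.1523, 0.2295, 0.2505, 0.1548, 0.2129], E[r] = 0.5547, γ^t·E[r] = 0.190258, running G = 2.716625
t=4: π = [0.1516, 0.2307, 0.2477, 0.1563, 0.2137], E[r] = 0.5657, γ^t·E[r] = 0.135833, running G = 2.852458
t=5: π = [0.1517, 0.2305, 0.2482, 0.1560, 0.2136], E[r] = 0.5632, γ^t·E[r] = 0.094664, running G = 2.947122
t=6: π = [0.1517, 0.2305, 0.2481, 0.1560, 0.2136], E[r] = 0.5638, γ^t·E[r] = 0.066331, running G = 3.013452
t=7: π = [0.1517, 0.2305, 0.2481, 0.1560, 0.2136], E[r] = 0.5637, γ^t·E[r] = 0.046421, running G = 3.059874
t=8: π = [0.1517, 0.2305, 0.2481, 0.1560, 0.2136], E[r] = 0.5637, γ^t·E[r] = 0.032496, running G = 3.092370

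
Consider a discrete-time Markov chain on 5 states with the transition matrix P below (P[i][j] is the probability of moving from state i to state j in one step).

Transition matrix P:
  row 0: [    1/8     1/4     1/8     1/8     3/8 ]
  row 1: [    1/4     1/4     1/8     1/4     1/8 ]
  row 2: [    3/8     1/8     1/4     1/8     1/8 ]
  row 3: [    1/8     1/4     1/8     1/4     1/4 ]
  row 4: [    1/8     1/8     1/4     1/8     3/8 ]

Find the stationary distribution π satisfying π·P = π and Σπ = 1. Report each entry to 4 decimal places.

Balance equations π_j = Σ_i π_i·P[i][j]:
  π_0 = 1/8·π_0 + 1/4·π_1 + 3/8·π_2 + 1/8·π_3 + 1/8·π_4
  π_1 = 1/4·π_0 + 1/4·π_1 + 1/8·π_2 + 1/4·π_3 + 1/8·π_4
  π_2 = 1/8·π_0 + 1/8·π_1 + 1/4·π_2 + 1/8·π_3 + 1/4·π_4
  π_3 = 1/8·π_0 + 1/4·π_1 + 1/8·π_2 + 1/4·π_3 + 1/8·π_4
  normalize: π_0 + π_1 + π_2 + π_3 + π_4 = 1
Solving the linear system gives exactly π = [76/391, 305/1564, 563/3128, 267/1564, 813/3128].

π = [0.1944, 0.1950, 0.1800, 0.1707, 0.2599]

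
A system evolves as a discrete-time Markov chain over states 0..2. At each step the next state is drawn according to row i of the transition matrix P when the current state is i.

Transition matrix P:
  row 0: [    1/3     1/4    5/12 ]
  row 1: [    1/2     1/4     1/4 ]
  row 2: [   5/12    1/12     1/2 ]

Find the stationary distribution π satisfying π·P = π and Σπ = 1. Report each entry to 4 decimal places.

Balance equations π_j = Σ_i π_i·P[i][j]:
  π_0 = 1/3·π_0 + 1/2·π_1 + 5/12·π_2
  π_1 = 1/4·π_0 + 1/4·π_1 + 1/12·π_2
  normalize: π_0 + π_1 + π_2 = 1
Solving the linear system gives exactly π = [51/128, 23/128, 27/64].

π = [0.3984, 0.1797, 0.4219]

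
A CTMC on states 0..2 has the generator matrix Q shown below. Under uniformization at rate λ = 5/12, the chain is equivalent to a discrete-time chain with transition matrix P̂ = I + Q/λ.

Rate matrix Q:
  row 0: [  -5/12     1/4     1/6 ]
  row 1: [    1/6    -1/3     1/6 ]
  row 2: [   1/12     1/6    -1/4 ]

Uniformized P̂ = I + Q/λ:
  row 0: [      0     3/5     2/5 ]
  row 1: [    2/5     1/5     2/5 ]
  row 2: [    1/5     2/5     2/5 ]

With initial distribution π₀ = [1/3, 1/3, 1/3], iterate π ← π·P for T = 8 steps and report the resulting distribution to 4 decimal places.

π = [0.2286, 0.3714, 0.4000]

t=0: π = [0.3333, 0.3333, 0.3333]
t=1: π = [0.2000, 0.4000, 0.4000]
t=2: π = [0.2400, 0.3600, 0.4000]
t=3: π = [0.2240, 0.3760, 0.4000]
t=4: π = [0.2304, 0.3696, 0.4000]
t=5: π = [0.2278, 0.3722, 0.4000]
t=6: π = [0.2289, 0.3711, 0.4000]
t=7: π = [0.2285, 0.3715, 0.4000]
t=8: π = [0.2286, 0.3714, 0.4000]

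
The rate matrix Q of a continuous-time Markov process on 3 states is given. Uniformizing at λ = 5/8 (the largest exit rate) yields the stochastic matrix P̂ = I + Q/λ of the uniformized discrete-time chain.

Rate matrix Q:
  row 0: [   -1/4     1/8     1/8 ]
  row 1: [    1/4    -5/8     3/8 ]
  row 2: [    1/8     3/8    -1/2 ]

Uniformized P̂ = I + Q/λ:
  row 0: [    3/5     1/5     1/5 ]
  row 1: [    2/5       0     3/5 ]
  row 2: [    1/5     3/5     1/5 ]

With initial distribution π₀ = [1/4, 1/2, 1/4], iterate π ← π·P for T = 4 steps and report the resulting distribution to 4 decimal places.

π = [0.4192, 0.2816, 0.2992]

t=0: π = [0.2500, 0.5000, 0.2500]
t=1: π = [0.4000, 0.2000, 0.4000]
t=2: π = [0.4000, 0.3200, 0.2800]
t=3: π = [0.4240, 0.2480, 0.3280]
t=4: π = [0.4192, 0.2816, 0.2992]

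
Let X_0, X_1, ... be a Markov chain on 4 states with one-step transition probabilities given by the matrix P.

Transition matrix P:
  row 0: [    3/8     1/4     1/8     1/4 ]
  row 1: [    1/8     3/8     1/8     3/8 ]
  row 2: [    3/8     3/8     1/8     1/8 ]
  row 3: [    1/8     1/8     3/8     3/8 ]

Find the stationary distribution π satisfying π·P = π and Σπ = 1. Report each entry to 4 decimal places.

π = [0.2330, 0.2718, 0.1990, 0.2961]

Balance equations π_j = Σ_i π_i·P[i][j]:
  π_0 = 3/8·π_0 + 1/8·π_1 + 3/8·π_2 + 1/8·π_3
  π_1 = 1/4·π_0 + 3/8·π_1 + 3/8·π_2 + 1/8·π_3
  π_2 = 1/8·π_0 + 1/8·π_1 + 1/8·π_2 + 3/8·π_3
  normalize: π_0 + π_1 + π_2 + π_3 = 1
Solving the linear system gives exactly π = [24/103, 28/103, 41/206, 61/206].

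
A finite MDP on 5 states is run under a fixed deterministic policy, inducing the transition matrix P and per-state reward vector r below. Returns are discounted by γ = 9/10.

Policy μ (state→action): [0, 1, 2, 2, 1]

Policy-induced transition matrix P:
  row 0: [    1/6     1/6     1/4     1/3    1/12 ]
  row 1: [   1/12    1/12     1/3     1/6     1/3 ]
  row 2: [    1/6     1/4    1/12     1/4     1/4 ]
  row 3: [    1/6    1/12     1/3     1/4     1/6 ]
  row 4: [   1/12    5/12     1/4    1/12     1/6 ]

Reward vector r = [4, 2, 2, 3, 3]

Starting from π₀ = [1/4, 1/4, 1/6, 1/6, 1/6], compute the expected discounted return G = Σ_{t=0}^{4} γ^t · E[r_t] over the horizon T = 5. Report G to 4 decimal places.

t=0: π = [0.2500, 0.2500, 0.1667, 0.1667, 0.1667], E[r] = 2.8333, γ^t·E[r] = 2.833333, running G = 2.833333
t=1: π = [0.1319, 0.1875, 0.2569, 0.2222, 0.2014], E[r] = 2.6875, γ^t·E[r] = 2.418750, running G = 5.252083
t=2: π = [0.1343, 0.2043, 0.2413, 0.2118, 0.2083], E[r] = 2.6887, γ^t·E[r] = 2.177813, running G = 7.429896
t=3: π = [0.1323, 0.2042, 0.2445, 0.2094, 0.2096], E[r] = 2.6836, γ^t·E[r] = 1.956375, running G = 9.386271
t=4: π = [0.1322, 0.2050, 0.2437, 0.2091, 0.2100], E[r] = 2.6835, γ^t·E[r] = 1.760629, running G = 11.146900

G = 11.1469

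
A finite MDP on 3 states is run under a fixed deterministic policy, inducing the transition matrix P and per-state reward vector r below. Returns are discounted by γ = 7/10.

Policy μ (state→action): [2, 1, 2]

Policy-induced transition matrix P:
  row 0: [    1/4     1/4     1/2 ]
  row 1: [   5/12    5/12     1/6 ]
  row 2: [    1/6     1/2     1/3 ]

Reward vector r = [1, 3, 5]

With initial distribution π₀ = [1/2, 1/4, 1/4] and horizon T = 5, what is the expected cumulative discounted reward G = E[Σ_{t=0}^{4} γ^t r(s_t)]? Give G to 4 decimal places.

G = 8.0333

t=0: π = [0.5000, 0.2500, 0.2500], E[r] = 2.5000, γ^t·E[r] = 2.500000, running G = 2.500000
t=1: π = [0.2708, 0.3542, 0.3750], E[r] = 3.2083, γ^t·E[r] = 2.245833, running G = 4.745833
t=2: π = [0.2778, 0.4028, 0.3194], E[r] = 3.0833, γ^t·E[r] = 1.510833, running G = 6.256667
t=3: π = [0.2905, 0.3970, 0.3125], E[r] = 3.0440, γ^t·E[r] = 1.044086, running G = 7.300752
t=4: π = [0.2901, 0.3943, 0.3156], E[r] = 3.0509, γ^t·E[r] = 0.732527, running G = 8.033280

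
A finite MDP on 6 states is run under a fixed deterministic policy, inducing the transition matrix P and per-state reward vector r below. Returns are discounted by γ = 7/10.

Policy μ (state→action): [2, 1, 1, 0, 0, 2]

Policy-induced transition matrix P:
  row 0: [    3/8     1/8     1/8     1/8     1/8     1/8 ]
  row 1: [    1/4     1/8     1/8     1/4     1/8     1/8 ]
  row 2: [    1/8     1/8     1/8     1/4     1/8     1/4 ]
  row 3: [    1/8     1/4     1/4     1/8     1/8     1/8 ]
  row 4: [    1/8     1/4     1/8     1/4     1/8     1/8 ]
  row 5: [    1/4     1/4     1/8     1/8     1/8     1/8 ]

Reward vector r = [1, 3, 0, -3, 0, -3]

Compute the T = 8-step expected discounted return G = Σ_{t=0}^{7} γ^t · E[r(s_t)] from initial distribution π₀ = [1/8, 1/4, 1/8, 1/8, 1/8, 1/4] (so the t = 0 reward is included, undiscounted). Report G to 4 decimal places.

G = -0.6947

t=0: π = [0.1250, 0.2500, 0.1250, 0.1250, 0.1250, 0.2500], E[r] = -0.2500, γ^t·E[r] = -0.250000, running G = -0.250000
t=1: π = [0.2188, 0.1875, 0.1406, 0.1875, 0.1250, 0.1406], E[r] = -0.2031, γ^t·E[r] = -0.142188, running G = -0.392188
t=2: π = [0.2207, 0.1816, 0.1484, 0.1816, 0.1250, 0.1426], E[r] = -0.2070, γ^t·E[r] = -0.101445, running G = -0.493633
t=3: π = [0.2207, 0.1812, 0.1477, 0.1819, 0.1250, 0.1436], E[r] = -0.2122, γ^t·E[r] = -0.072770, running G = -0.566403
t=4: π = [0.2208, 0.1813, 0.1477, 0.1817, 0.1250, 0.1435], E[r] = -0.2109, γ^t·E[r] = -0.050639, running G = -0.617042
t=5: π = [0.2208, 0.1813, 0.1477, 0.1818, 0.1250, 0.1435], E[r] = -0.2111, γ^t·E[r] = -0.035472, running G = -0.652514
t=6: π = [0.2208, 0.1813, 0.1477, 0.1817, 0.1250, 0.1435], E[r] = -0.2110, γ^t·E[r] = -0.024826, running G = -0.677340
t=7: π = [0.2208, 0.1813, 0.1477, 0.1817, 0.1250, 0.1435], E[r] = -0.2110, γ^t·E[r] = -0.017379, running G = -0.694719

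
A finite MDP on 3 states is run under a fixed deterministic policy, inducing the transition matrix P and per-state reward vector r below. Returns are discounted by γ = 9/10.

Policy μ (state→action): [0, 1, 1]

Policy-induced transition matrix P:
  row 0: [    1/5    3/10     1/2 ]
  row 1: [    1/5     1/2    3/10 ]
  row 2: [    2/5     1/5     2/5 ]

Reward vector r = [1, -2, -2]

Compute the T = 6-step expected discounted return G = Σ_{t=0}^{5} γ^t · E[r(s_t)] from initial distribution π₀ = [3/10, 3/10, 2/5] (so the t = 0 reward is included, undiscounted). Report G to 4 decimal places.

t=0: π = [0.3000, 0.3000, 0.4000], E[r] = -1.1000, γ^t·E[r] = -1.100000, running G = -1.100000
t=1: π = [0.2800, 0.3200, 0.4000], E[r] = -1.1600, γ^t·E[r] = -1.044000, running G = -2.144000
t=2: π = [0.2800, 0.3240, 0.3960], E[r] = -1.1600, γ^t·E[r] = -0.939600, running G = -3.083600
t=3: π = [0.2792, 0.3252, 0.3956], E[r] = -1.1624, γ^t·E[r] = -0.847390, running G = -3.930990
t=4: π = [0.2791, 0.3255, 0.3954], E[r] = -1.1626, γ^t·E[r] = -0.762808, running G = -4.693798
t=5: π = [0.2791, 0.3256, 0.3954], E[r] = -1.1628, γ^t·E[r] = -0.686598, running G = -5.380396

G = -5.3804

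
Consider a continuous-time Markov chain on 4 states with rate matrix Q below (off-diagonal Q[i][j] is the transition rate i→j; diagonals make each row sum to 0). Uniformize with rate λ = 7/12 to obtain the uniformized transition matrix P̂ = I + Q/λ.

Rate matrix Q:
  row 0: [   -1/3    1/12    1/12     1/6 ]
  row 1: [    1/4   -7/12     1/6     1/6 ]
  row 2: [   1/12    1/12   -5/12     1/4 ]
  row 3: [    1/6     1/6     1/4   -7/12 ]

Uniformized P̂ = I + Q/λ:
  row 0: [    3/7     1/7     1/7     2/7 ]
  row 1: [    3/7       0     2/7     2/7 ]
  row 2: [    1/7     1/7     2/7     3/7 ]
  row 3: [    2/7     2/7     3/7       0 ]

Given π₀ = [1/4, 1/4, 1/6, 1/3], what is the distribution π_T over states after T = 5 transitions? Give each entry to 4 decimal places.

π = [0.3132, 0.1570, 0.2773, 0.2524]

t=0: π = [0.2500, 0.2500, 0.1667, 0.3333]
t=1: π = [0.3333, 0.1548, 0.2976, 0.2143]
t=2: π = [0.3129, 0.1514, 0.2687, 0.2670]
t=3: π = [0.3137, 0.1594, 0.2792, 0.2478]
t=4: π = [0.3134, 0.1555, 0.2763, 0.2548]
t=5: π = [0.3132, 0.1570, 0.2773, 0.2524]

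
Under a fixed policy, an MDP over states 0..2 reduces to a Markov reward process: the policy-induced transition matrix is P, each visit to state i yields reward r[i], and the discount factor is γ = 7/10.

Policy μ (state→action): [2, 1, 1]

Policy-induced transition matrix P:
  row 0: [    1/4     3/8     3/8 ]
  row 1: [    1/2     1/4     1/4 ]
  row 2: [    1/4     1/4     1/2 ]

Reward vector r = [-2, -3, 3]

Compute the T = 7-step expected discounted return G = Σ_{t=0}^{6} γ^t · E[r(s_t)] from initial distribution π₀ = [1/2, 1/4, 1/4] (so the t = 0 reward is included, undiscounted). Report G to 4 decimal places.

G = -1.7993

t=0: π = [0.5000, 0.2500, 0.2500], E[r] = -1.0000, γ^t·E[r] = -1.000000, running G = -1.000000
t=1: π = [0.3125, 0.3125, 0.3750], E[r] = -0.4375, γ^t·E[r] = -0.306250, running G = -1.306250
t=2: π = [0.3281, 0.2891, 0.3828], E[r] = -0.3750, γ^t·E[r] = -0.183750, running G = -1.490000
t=3: π = [0.3223, 0.2910, 0.3867], E[r] = -0.3574, γ^t·E[r] = -0.122596, running G = -1.612596
t=4: π = [0.3228, 0.2903, 0.3870], E[r] = -0.3555, γ^t·E[r] = -0.085348, running G = -1.697944
t=5: π = [0.3226, 0.2903, 0.3871], E[r] = -0.3549, γ^t·E[r] = -0.059651, running G = -1.757595
t=6: π = [0.3226, 0.2903, 0.3871], E[r] = -0.3549, γ^t·E[r] = -0.041749, running G = -1.799344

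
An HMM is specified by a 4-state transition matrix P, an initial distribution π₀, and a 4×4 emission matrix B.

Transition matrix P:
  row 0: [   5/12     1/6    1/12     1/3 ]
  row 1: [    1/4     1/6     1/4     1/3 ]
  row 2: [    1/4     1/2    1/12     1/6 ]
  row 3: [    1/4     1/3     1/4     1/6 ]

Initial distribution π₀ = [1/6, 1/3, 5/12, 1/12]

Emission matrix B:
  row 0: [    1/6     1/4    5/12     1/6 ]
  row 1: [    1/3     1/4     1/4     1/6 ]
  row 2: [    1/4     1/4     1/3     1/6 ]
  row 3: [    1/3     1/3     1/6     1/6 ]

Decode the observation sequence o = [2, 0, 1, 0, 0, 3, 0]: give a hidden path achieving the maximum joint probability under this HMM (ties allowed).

t=0: δ = [6.944e-02, 8.333e-02, 1.389e-01, 1.389e-02]  (obs o_0=2)
t=1: δ = [5.787e-03, 2.315e-02, 5.208e-03, 9.259e-03]  ψ = [2, 2, 1, 1]  (obs o_1=0)
t=2: δ = [1.447e-03, 9.645e-04, 1.447e-03, 2.572e-03]  ψ = [1, 1, 1, 1]  (obs o_2=1)
t=3: δ = [1.072e-04, 2.858e-04, 1.608e-04, 1.608e-04]  ψ = [3, 3, 3, 0]  (obs o_3=0)
t=4: δ = [1.191e-05, 2.679e-05, 1.786e-05, 3.175e-05]  ψ = [1, 2, 1, 1]  (obs o_4=0)
t=5: δ = [1.323e-06, 1.764e-06, 1.323e-06, 1.488e-06]  ψ = [3, 3, 3, 1]  (obs o_5=3)
t=6: δ = [9.188e-08, 2.205e-07, 1.103e-07, 1.960e-07]  ψ = [0, 2, 1, 1]  (obs o_6=0)
backtrack: best end state = 1; path = [2, 1, 3, 1, 3, 2, 1]

path = [2, 1, 3, 1, 3, 2, 1]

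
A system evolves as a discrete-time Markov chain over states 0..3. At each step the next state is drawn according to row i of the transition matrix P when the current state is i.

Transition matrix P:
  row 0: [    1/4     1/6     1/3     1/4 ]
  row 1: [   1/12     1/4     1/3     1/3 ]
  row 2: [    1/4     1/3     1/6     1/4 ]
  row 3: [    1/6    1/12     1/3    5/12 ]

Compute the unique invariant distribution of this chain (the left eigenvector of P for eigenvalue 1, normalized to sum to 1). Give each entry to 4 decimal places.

Balance equations π_j = Σ_i π_i·P[i][j]:
  π_0 = 1/4·π_0 + 1/12·π_1 + 1/4·π_2 + 1/6·π_3
  π_1 = 1/6·π_0 + 1/4·π_1 + 1/3·π_2 + 1/12·π_3
  π_2 = 1/3·π_0 + 1/3·π_1 + 1/6·π_2 + 1/3·π_3
  normalize: π_0 + π_1 + π_2 + π_3 = 1
Solving the linear system gives exactly π = [7/37, 53/259, 2/7, 83/259].

π = [0.1892, 0.2046, 0.2857, 0.3205]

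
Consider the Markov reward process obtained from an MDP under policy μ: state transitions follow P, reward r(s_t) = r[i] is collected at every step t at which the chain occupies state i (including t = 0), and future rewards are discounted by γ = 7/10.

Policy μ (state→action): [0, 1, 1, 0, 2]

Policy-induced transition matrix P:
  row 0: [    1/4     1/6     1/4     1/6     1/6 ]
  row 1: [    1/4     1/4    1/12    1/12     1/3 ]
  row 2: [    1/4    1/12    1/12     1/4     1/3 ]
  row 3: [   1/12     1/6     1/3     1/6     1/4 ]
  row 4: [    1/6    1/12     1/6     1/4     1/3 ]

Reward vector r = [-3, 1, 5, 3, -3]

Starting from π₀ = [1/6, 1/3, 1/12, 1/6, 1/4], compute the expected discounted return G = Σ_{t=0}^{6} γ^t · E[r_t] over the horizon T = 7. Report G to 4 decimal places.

t=0: π = [0.1667, 0.3333, 0.0833, 0.1667, 0.2500], E[r] = 0.0000, γ^t·E[r] = 0.000000, running G = 0.000000
t=1: π = [0.2014, 0.1667, 0.1736, 0.1667, 0.2917], E[r] = 0.0556, γ^t·E[r] = 0.038889, running G = 0.038889
t=2: π = [0.1979, 0.1418, 0.1829, 0.1916, 0.2859], E[r] = 0.1794, γ^t·E[r] = 0.087905, running G = 0.126794
t=3: π = [0.1943, 0.1394, 0.1880, 0.1939, 0.2844], E[r] = 0.2254, γ^t·E[r] = 0.077314, running G = 0.204108
t=4: π = [0.1940, 0.1389, 0.1879, 0.1944, 0.2848], E[r] = 0.2253, γ^t·E[r] = 0.054083, running G = 0.258191
t=5: π = [0.1939, 0.1389, 0.1880, 0.1945, 0.2848], E[r] = 0.2263, γ^t·E[r] = 0.038035, running G = 0.296226
t=6: π = [0.1939, 0.1388, 0.1880, 0.1945, 0.2848], E[r] = 0.2263, γ^t·E[r] = 0.026625, running G = 0.322850

G = 0.3229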